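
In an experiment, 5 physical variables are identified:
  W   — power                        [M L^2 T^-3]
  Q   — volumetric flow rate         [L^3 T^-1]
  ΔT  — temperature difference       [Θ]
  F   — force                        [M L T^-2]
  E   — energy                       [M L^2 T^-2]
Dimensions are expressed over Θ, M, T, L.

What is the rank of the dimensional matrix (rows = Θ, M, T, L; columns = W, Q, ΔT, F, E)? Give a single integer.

Exponent matrix [Θ,M,T,L] × [W,Q,ΔT,F,E]:
  Θ: [ 0  0  1  0  0]
  M: [ 1  0  0  1  1]
  T: [-3 -1  0 -2 -2]
  L: [ 2  3  0  1  2]
Echelon form has 4 nonzero rows (pivots: W,Q,ΔT,F)

4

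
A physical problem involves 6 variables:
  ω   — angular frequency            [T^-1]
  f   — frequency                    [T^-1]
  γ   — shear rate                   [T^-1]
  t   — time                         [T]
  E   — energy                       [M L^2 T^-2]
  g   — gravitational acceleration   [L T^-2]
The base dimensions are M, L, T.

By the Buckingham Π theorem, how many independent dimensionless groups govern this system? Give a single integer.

Exponent matrix [M,L,T] × [ω,f,γ,t,E,g]:
  M: [ 0  0  0  0  1  0]
  L: [ 0  0  0  0  2  1]
  T: [-1 -1 -1  1 -2 -2]
Echelon form has 3 nonzero rows (pivots: ω,E,g)
n=6, r=3 ⇒ 3 dimensionless groups

3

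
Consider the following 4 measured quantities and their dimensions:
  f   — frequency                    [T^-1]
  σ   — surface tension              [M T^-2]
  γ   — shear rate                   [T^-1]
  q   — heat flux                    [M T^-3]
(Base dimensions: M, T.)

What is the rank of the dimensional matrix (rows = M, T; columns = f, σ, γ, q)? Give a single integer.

Exponent matrix [M,T] × [f,σ,γ,q]:
  M: [ 0  1  0  1]
  T: [-1 -2 -1 -3]
RREF → pivots at {f,σ} ⇒ r = 2

2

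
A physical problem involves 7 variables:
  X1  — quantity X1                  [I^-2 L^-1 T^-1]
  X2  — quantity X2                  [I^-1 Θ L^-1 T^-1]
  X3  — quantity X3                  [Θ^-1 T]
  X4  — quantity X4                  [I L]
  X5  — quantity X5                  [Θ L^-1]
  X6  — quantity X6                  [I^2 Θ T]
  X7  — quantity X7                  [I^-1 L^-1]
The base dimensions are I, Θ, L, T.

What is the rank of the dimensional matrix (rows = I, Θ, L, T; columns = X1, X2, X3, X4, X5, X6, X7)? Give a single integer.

3

Exponent matrix [I,Θ,L,T] × [X1,X2,X3,X4,X5,X6,X7]:
  I: [-2 -1  0  1  0  2 -1]
  Θ: [ 0  1 -1  0  1  1  0]
  L: [-1 -1  0  1 -1  0 -1]
  T: [-1 -1  1  0  0  1  0]
Row reduction gives pivot columns X1,X2,X3; rank = 3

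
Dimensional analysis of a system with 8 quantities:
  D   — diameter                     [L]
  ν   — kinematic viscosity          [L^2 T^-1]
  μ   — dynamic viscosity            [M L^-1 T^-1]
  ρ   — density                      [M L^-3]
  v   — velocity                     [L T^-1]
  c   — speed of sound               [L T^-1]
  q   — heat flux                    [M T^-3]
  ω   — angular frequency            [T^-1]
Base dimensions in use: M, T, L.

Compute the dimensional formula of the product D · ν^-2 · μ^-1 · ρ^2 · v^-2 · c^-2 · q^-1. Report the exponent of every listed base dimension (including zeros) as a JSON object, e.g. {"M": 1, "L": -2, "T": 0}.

Write exponents as rows M,T,L / cols D,ν,μ,ρ,v,c,q,ω:
  M: [ 0  0  1  1  0  0  1  0]
  T: [ 0 -1 -1  0 -1 -1 -3 -1]
  L: [ 1  2 -1 -3  1  1  0  0]
  [M]: (1)·0+(-2)·0+(-1)·1+(2)·1+(-2)·0+(-2)·0+(-1)·1 = 0
  [T]: (1)·0+(-2)·-1+(-1)·-1+(2)·0+(-2)·-1+(-2)·-1+(-1)·-3 = 10
  [L]: (1)·1+(-2)·2+(-1)·-1+(2)·-3+(-2)·1+(-2)·1+(-1)·0 = -12
⇒ T^10 L^-12

{"M": 0, "T": 10, "L": -12}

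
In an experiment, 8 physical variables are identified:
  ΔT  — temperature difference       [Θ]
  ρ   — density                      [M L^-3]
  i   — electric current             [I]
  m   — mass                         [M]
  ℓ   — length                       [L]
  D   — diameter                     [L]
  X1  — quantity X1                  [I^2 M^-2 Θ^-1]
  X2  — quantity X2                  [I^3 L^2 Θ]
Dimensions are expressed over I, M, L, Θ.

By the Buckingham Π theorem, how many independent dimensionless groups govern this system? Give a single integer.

Dimensional matrix (I×M×L×Θ by ΔT×ρ×i×m×ℓ×D×X1×X2):
  I: [ 0  0  1  0  0  0  2  3]
  M: [ 0  1  0  1  0  0 -2  0]
  L: [ 0 -3  0  0  1  1  0  2]
  Θ: [ 1  0  0  0  0  0 -1  1]
Row reduction gives pivot columns ΔT,ρ,i,m; rank = 4
n=8, r=4 ⇒ 4 dimensionless groups

4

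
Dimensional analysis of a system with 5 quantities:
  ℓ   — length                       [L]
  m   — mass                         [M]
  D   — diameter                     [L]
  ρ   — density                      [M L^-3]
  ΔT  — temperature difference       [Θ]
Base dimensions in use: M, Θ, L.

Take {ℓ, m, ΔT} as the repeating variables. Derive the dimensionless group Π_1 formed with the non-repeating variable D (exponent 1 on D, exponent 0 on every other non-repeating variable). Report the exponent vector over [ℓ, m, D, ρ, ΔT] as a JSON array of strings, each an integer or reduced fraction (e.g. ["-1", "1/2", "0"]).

["-1", "0", "1", "0", "0"]

Exponent matrix [M,Θ,L] × [ℓ,m,D,ρ,ΔT]:
  M: [ 0  1  0  1  0]
  Θ: [ 0  0  0  0  1]
  L: [ 1  0  1 -3  0]
RREF → pivots at {ℓ,m,ΔT} ⇒ r = 3
Pivot set = {ℓ,m,ΔT}, free = {D,ρ}
RREF:
  r0: [   1    0    1   -3    0]
  r1: [   0    1    0    1    0]
  r2: [   0    0    0    0    1]
Fix exponent of D at 1, ρ at 0; solve each RREF row for its pivot's exponent:
  r0: exp(ℓ) + (1)·1 = 0 ⇒ exp(ℓ) = -1
  r1: exp(m) + (0)·1 = 0 ⇒ exp(m) = 0
  r2: exp(ΔT) + (0)·1 = 0 ⇒ exp(ΔT) = 0
Π_1 = ℓ^-1 · D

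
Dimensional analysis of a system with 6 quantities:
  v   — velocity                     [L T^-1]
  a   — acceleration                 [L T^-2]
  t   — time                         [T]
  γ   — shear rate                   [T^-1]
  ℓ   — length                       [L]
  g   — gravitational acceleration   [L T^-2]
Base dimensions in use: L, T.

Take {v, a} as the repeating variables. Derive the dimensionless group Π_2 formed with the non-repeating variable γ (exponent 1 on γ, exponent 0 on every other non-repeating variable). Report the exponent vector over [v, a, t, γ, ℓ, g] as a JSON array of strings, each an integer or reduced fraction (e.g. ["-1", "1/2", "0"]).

["1", "-1", "0", "1", "0", "0"]

Dimensional matrix (L×T by v×a×t×γ×ℓ×g):
  L: [ 1  1  0  0  1  1]
  T: [-1 -2  1 -1  0 -2]
Echelon form has 2 nonzero rows (pivots: v,a)
Repeat: v,a; free: t,γ,ℓ,g
RREF:
  r0: [   1    0    1   -1    2    0]
  r1: [   0    1   -1    1   -1    1]
Fix exponent of γ at 1, t at 0, ℓ at 0, g at 0; solve each RREF row for its pivot's exponent:
  r0: exp(v) + (-1)·1 = 0 ⇒ exp(v) = 1
  r1: exp(a) + (1)·1 = 0 ⇒ exp(a) = -1
Π_2 = v · a^-1 · γ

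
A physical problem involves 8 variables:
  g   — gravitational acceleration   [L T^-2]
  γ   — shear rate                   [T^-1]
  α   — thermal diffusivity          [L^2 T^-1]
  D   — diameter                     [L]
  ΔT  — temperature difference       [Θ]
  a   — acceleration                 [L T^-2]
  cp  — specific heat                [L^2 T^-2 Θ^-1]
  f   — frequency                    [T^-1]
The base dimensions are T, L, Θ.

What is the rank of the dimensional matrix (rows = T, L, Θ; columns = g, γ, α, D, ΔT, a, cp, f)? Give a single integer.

Dimensional matrix (T×L×Θ by g×γ×α×D×ΔT×a×cp×f):
  T: [-2 -1 -1  0  0 -2 -2 -1]
  L: [ 1  0  2  1  0  1  2  0]
  Θ: [ 0  0  0  0  1  0 -1  0]
Row reduction gives pivot columns g,γ,ΔT; rank = 3

3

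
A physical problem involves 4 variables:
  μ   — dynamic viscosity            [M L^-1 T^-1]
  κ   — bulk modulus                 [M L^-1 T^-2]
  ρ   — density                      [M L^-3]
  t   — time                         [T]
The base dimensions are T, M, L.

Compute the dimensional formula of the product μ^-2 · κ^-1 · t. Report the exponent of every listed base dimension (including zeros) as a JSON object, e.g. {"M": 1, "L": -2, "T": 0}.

Exponent matrix [T,M,L] × [μ,κ,ρ,t]:
  T: [-1 -2  0  1]
  M: [ 1  1  1  0]
  L: [-1 -1 -3  0]
  [T]: (-2)·-1+(-1)·-2+(1)·1 = 5
  [M]: (-2)·1+(-1)·1+(1)·0 = -3
  [L]: (-2)·-1+(-1)·-1+(1)·0 = 3
⇒ T^5 M^-3 L^3

{"T": 5, "M": -3, "L": 3}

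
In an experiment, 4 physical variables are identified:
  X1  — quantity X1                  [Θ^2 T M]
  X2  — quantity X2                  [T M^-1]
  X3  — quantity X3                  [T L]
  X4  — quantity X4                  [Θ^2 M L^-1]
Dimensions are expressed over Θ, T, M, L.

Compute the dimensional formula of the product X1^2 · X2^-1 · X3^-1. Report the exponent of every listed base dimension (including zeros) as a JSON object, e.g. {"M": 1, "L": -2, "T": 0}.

{"Θ": 4, "T": 0, "M": 3, "L": -1}

Dimensional matrix (Θ×T×M×L by X1×X2×X3×X4):
  Θ: [ 2  0  0  2]
  T: [ 1  1  1  0]
  M: [ 1 -1  0  1]
  L: [ 0  0  1 -1]
  [Θ]: (2)·2+(-1)·0+(-1)·0 = 4
  [T]: (2)·1+(-1)·1+(-1)·1 = 0
  [M]: (2)·1+(-1)·-1+(-1)·0 = 3
  [L]: (2)·0+(-1)·0+(-1)·1 = -1
⇒ Θ^4 M^3 L^-1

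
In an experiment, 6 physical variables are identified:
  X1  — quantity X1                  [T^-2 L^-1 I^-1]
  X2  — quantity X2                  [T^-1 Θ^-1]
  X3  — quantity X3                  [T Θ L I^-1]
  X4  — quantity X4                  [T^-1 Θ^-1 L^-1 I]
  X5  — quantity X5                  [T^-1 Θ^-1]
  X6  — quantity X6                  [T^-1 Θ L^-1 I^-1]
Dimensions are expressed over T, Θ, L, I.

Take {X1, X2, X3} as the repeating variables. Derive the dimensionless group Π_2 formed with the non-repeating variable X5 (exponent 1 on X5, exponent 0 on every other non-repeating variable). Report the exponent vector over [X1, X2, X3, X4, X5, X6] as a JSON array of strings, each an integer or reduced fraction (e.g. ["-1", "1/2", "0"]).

Write exponents as rows T,Θ,L,I / cols X1,X2,X3,X4,X5,X6:
  T: [-2 -1  1 -1 -1 -1]
  Θ: [ 0 -1  1 -1 -1  1]
  L: [-1  0  1 -1  0 -1]
  I: [-1  0 -1  1  0 -1]
Echelon form has 3 nonzero rows (pivots: X1,X2,X3)
Pivot set = {X1,X2,X3}, free = {X4,X5,X6}
RREF:
  r0: [   1    0    0    0    0    1]
  r1: [   0    1    0    0    1   -1]
  r2: [   0    0    1   -1    0    0]
  r3: [   0    0    0    0    0    0]
Fix exponent of X5 at 1, X4 at 0, X6 at 0; solve each RREF row for its pivot's exponent:
  r0: exp(X1) + (0)·1 = 0 ⇒ exp(X1) = 0
  r1: exp(X2) + (1)·1 = 0 ⇒ exp(X2) = -1
  r2: exp(X3) + (0)·1 = 0 ⇒ exp(X3) = 0
Π_2 = X2^-1 · X5

["0", "-1", "0", "0", "1", "0"]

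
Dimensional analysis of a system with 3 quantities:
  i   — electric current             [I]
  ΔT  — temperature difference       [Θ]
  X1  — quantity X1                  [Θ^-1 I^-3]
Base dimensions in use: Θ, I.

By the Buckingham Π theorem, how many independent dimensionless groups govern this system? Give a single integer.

Write exponents as rows Θ,I / cols i,ΔT,X1:
  Θ: [ 0  1 -1]
  I: [ 1  0 -3]
RREF → pivots at {i,ΔT} ⇒ r = 2
n=3, r=2 ⇒ 1 dimensionless group

1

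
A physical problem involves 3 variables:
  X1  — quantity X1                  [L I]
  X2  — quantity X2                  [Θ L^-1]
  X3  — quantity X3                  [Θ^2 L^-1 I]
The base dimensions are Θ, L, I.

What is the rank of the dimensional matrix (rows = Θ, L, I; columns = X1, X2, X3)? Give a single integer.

Exponent matrix [Θ,L,I] × [X1,X2,X3]:
  Θ: [ 0  1  2]
  L: [ 1 -1 -1]
  I: [ 1  0  1]
Echelon form has 2 nonzero rows (pivots: X1,X2)

2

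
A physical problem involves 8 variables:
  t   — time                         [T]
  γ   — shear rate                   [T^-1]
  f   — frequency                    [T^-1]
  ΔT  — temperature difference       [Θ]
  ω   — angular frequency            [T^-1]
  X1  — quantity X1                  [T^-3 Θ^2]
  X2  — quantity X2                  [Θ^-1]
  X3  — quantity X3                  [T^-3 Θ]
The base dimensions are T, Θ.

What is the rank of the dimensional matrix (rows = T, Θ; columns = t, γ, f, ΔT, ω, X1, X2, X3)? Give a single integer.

2

Dimensional matrix (T×Θ by t×γ×f×ΔT×ω×X1×X2×X3):
  T: [ 1 -1 -1  0 -1 -3  0 -3]
  Θ: [ 0  0  0  1  0  2 -1  1]
Row reduction gives pivot columns t,ΔT; rank = 2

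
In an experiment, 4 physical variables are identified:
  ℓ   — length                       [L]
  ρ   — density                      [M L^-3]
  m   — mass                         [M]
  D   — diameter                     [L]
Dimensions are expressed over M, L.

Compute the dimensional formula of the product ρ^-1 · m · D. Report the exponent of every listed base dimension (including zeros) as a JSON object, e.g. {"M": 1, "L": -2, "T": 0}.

Write exponents as rows M,L / cols ℓ,ρ,m,D:
  M: [ 0  1  1  0]
  L: [ 1 -3  0  1]
  [M]: (-1)·1+(1)·1+(1)·0 = 0
  [L]: (-1)·-3+(1)·0+(1)·1 = 4
⇒ L^4

{"M": 0, "L": 4}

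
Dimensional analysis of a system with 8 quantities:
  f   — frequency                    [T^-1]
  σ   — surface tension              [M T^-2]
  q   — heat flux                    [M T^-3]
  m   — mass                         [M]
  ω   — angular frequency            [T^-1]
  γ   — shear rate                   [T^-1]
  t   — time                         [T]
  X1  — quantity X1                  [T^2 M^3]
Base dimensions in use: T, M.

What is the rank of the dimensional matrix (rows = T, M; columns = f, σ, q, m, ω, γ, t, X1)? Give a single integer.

Exponent matrix [T,M] × [f,σ,q,m,ω,γ,t,X1]:
  T: [-1 -2 -3  0 -1 -1  1  2]
  M: [ 0  1  1  1  0  0  0  3]
Row reduction gives pivot columns f,σ; rank = 2

2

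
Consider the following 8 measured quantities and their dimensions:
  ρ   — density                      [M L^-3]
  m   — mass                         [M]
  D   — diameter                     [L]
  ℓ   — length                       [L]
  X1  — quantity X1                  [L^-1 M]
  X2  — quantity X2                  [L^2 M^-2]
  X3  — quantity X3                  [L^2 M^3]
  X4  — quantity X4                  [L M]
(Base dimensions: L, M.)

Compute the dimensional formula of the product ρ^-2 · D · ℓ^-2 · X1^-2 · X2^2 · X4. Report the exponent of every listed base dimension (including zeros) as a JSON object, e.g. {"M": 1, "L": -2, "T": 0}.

Dimensional matrix (L×M by ρ×m×D×ℓ×X1×X2×X3×X4):
  L: [-3  0  1  1 -1  2  2  1]
  M: [ 1  1  0  0  1 -2  3  1]
  [L]: (-2)·-3+(1)·1+(-2)·1+(-2)·-1+(2)·2+(1)·1 = 12
  [M]: (-2)·1+(1)·0+(-2)·0+(-2)·1+(2)·-2+(1)·1 = -7
⇒ L^12 M^-7

{"L": 12, "M": -7}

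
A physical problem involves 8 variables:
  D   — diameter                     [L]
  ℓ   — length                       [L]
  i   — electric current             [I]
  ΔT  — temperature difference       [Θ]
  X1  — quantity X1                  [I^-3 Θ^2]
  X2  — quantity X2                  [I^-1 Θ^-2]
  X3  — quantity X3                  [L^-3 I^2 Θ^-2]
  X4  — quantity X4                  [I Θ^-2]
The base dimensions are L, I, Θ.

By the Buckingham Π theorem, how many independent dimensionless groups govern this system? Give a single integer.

5

Dimensional matrix (L×I×Θ by D×ℓ×i×ΔT×X1×X2×X3×X4):
  L: [ 1  1  0  0  0  0 -3  0]
  I: [ 0  0  1  0 -3 -1  2  1]
  Θ: [ 0  0  0  1  2 -2 -2 -2]
Row reduction gives pivot columns D,i,ΔT; rank = 3
Π count = n − r = 8 − 3 = 5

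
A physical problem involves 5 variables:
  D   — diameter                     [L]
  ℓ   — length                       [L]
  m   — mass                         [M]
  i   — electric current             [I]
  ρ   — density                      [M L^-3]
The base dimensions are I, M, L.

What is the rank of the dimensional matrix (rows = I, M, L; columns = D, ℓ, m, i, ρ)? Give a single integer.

Write exponents as rows I,M,L / cols D,ℓ,m,i,ρ:
  I: [ 0  0  0  1  0]
  M: [ 0  0  1  0  1]
  L: [ 1  1  0  0 -3]
Echelon form has 3 nonzero rows (pivots: D,m,i)

3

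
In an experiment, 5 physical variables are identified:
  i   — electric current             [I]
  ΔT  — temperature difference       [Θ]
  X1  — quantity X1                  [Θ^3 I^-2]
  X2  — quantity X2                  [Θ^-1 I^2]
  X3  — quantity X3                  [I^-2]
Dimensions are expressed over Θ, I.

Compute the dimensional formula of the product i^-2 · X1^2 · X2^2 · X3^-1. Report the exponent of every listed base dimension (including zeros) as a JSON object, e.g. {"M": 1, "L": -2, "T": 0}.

{"Θ": 4, "I": 0}

Write exponents as rows Θ,I / cols i,ΔT,X1,X2,X3:
  Θ: [ 0  1  3 -1  0]
  I: [ 1  0 -2  2 -2]
  [Θ]: (-2)·0+(2)·3+(2)·-1+(-1)·0 = 4
  [I]: (-2)·1+(2)·-2+(2)·2+(-1)·-2 = 0
⇒ Θ^4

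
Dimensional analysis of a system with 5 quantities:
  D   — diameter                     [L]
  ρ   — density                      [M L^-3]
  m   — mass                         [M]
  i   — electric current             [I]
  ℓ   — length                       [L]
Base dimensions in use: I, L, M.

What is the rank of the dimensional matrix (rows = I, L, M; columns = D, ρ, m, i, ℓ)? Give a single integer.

3

Dimensional matrix (I×L×M by D×ρ×m×i×ℓ):
  I: [ 0  0  0  1  0]
  L: [ 1 -3  0  0  1]
  M: [ 0  1  1  0  0]
RREF → pivots at {D,ρ,i} ⇒ r = 3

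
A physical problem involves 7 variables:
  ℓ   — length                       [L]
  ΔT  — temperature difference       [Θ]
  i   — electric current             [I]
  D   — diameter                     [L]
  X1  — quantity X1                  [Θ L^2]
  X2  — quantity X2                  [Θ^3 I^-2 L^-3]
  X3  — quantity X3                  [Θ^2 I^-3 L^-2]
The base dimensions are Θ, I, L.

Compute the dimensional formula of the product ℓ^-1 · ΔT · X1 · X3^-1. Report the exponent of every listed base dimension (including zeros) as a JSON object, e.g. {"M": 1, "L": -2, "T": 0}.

{"Θ": 0, "I": 3, "L": 3}

Write exponents as rows Θ,I,L / cols ℓ,ΔT,i,D,X1,X2,X3:
  Θ: [ 0  1  0  0  1  3  2]
  I: [ 0  0  1  0  0 -2 -3]
  L: [ 1  0  0  1  2 -3 -2]
  [Θ]: (-1)·0+(1)·1+(1)·1+(-1)·2 = 0
  [I]: (-1)·0+(1)·0+(1)·0+(-1)·-3 = 3
  [L]: (-1)·1+(1)·0+(1)·2+(-1)·-2 = 3
⇒ I^3 L^3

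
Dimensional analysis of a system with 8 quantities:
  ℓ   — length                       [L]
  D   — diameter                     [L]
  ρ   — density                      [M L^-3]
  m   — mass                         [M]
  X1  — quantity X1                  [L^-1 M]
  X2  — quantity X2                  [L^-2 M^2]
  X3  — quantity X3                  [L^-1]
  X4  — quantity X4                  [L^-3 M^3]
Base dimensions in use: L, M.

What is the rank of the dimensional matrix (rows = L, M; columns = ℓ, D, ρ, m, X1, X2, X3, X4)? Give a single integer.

Write exponents as rows L,M / cols ℓ,D,ρ,m,X1,X2,X3,X4:
  L: [ 1  1 -3  0 -1 -2 -1 -3]
  M: [ 0  0  1  1  1  2  0  3]
Row reduction gives pivot columns ℓ,ρ; rank = 2

2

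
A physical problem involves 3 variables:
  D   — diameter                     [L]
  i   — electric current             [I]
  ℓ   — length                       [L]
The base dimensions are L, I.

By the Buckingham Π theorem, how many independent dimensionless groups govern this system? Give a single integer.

1

Exponent matrix [L,I] × [D,i,ℓ]:
  L: [ 1  0  1]
  I: [ 0  1  0]
Echelon form has 2 nonzero rows (pivots: D,i)
Π count = n − r = 3 − 2 = 1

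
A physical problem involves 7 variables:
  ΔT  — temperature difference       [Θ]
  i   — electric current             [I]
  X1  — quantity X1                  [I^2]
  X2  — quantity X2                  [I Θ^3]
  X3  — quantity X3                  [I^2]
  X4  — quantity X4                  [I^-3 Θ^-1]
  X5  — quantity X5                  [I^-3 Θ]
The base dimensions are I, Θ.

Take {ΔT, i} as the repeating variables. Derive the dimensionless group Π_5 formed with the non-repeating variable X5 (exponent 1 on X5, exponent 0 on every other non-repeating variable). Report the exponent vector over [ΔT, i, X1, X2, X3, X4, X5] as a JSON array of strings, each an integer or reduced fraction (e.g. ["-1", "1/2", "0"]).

["-1", "3", "0", "0", "0", "0", "1"]

Write exponents as rows I,Θ / cols ΔT,i,X1,X2,X3,X4,X5:
  I: [ 0  1  2  1  2 -3 -3]
  Θ: [ 1  0  0  3  0 -1  1]
Echelon form has 2 nonzero rows (pivots: ΔT,i)
Pivot set = {ΔT,i}, free = {X1,X2,X3,X4,X5}
RREF:
  r0: [   1    0    0    3    0   -1    1]
  r1: [   0    1    2    1    2   -3   -3]
Fix exponent of X5 at 1, X1 at 0, X2 at 0, X3 at 0, X4 at 0; solve each RREF row for its pivot's exponent:
  r0: exp(ΔT) + (1)·1 = 0 ⇒ exp(ΔT) = -1
  r1: exp(i) + (-3)·1 = 0 ⇒ exp(i) = 3
Π_5 = ΔT^-1 · i^3 · X5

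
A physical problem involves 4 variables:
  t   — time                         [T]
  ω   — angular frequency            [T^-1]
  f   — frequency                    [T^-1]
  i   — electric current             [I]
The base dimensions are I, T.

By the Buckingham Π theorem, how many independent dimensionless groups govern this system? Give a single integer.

Exponent matrix [I,T] × [t,ω,f,i]:
  I: [ 0  0  0  1]
  T: [ 1 -1 -1  0]
Echelon form has 2 nonzero rows (pivots: t,i)
Π count = n − r = 4 − 2 = 2

2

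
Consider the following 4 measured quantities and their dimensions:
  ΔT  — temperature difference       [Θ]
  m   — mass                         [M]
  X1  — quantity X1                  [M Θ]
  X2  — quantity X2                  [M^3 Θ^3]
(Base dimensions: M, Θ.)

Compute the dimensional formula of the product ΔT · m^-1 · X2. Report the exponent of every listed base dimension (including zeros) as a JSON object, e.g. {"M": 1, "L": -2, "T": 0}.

{"M": 2, "Θ": 4}

Dimensional matrix (M×Θ by ΔT×m×X1×X2):
  M: [ 0  1  1  3]
  Θ: [ 1  0  1  3]
  [M]: (1)·0+(-1)·1+(1)·3 = 2
  [Θ]: (1)·1+(-1)·0+(1)·3 = 4
⇒ M^2 Θ^4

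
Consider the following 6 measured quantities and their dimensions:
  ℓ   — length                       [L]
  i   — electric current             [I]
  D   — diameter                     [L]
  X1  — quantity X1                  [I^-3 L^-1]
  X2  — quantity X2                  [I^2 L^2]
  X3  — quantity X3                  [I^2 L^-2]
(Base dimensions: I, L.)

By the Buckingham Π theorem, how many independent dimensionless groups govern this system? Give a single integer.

Write exponents as rows I,L / cols ℓ,i,D,X1,X2,X3:
  I: [ 0  1  0 -3  2  2]
  L: [ 1  0  1 -1  2 -2]
RREF → pivots at {ℓ,i} ⇒ r = 2
n=6, r=2 ⇒ 4 dimensionless groups

4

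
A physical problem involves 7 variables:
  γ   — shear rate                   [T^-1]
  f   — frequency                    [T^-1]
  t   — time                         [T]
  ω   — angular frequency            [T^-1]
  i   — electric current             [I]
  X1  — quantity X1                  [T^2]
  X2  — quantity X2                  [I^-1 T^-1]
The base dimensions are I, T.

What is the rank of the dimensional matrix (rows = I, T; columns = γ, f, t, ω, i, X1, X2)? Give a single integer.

Exponent matrix [I,T] × [γ,f,t,ω,i,X1,X2]:
  I: [ 0  0  0  0  1  0 -1]
  T: [-1 -1  1 -1  0  2 -1]
Echelon form has 2 nonzero rows (pivots: γ,i)

2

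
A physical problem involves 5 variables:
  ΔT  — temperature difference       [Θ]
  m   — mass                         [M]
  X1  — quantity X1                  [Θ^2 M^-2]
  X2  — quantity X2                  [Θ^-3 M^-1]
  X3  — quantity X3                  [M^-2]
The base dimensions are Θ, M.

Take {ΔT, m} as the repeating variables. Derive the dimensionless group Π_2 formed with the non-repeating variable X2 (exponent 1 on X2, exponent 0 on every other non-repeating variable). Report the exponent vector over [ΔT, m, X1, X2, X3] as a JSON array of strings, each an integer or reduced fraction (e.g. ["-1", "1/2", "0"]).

Write exponents as rows Θ,M / cols ΔT,m,X1,X2,X3:
  Θ: [ 1  0  2 -3  0]
  M: [ 0  1 -2 -1 -2]
Echelon form has 2 nonzero rows (pivots: ΔT,m)
Repeat: ΔT,m; free: X1,X2,X3
RREF:
  r0: [   1    0    2   -3    0]
  r1: [   0    1   -2   -1   -2]
Fix exponent of X2 at 1, X1 at 0, X3 at 0; solve each RREF row for its pivot's exponent:
  r0: exp(ΔT) + (-3)·1 = 0 ⇒ exp(ΔT) = 3
  r1: exp(m) + (-1)·1 = 0 ⇒ exp(m) = 1
Π_2 = ΔT^3 · m · X2

["3", "1", "0", "1", "0"]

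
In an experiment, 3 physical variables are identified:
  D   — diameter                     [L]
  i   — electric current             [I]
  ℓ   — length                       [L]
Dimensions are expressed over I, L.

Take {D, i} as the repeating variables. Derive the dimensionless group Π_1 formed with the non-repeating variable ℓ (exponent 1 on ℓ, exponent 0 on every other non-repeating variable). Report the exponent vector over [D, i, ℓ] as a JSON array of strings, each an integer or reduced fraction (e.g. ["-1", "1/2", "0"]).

["-1", "0", "1"]

Dimensional matrix (I×L by D×i×ℓ):
  I: [ 0  1  0]
  L: [ 1  0  1]
Echelon form has 2 nonzero rows (pivots: D,i)
Repeat: D,i; free: ℓ
RREF:
  r0: [   1    0    1]
  r1: [   0    1    0]
Fix exponent of ℓ at 1; solve each RREF row for its pivot's exponent:
  r0: exp(D) + (1)·1 = 0 ⇒ exp(D) = -1
  r1: exp(i) + (0)·1 = 0 ⇒ exp(i) = 0
Π_1 = D^-1 · ℓ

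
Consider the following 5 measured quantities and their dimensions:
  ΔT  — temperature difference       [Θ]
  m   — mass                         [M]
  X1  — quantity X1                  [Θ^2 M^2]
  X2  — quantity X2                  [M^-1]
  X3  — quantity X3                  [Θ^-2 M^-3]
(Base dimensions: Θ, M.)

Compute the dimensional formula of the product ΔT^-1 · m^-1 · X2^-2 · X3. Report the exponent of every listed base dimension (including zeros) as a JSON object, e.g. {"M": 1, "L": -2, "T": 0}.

Write exponents as rows Θ,M / cols ΔT,m,X1,X2,X3:
  Θ: [ 1  0  2  0 -2]
  M: [ 0  1  2 -1 -3]
  [Θ]: (-1)·1+(-1)·0+(-2)·0+(1)·-2 = -3
  [M]: (-1)·0+(-1)·1+(-2)·-1+(1)·-3 = -2
⇒ Θ^-3 M^-2

{"Θ": -3, "M": -2}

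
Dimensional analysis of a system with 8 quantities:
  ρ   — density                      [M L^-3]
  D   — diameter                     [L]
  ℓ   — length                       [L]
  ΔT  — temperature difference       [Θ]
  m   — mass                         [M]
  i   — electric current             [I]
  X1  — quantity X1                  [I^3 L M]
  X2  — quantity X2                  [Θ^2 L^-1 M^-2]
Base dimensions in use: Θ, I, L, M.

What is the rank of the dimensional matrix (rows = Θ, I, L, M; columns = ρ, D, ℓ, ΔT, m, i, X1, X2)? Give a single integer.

Write exponents as rows Θ,I,L,M / cols ρ,D,ℓ,ΔT,m,i,X1,X2:
  Θ: [ 0  0  0  1  0  0  0  2]
  I: [ 0  0  0  0  0  1  3  0]
  L: [-3  1  1  0  0  0  1 -1]
  M: [ 1  0  0  0  1  0  1 -2]
RREF → pivots at {ρ,D,ΔT,i} ⇒ r = 4

4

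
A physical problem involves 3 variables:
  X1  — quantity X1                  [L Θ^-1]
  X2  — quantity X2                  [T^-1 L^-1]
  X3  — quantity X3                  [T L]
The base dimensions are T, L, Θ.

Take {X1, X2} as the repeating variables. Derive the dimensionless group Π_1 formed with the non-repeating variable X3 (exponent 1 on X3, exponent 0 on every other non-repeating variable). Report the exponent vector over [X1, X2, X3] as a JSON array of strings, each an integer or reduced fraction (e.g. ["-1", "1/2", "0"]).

["0", "1", "1"]

Exponent matrix [T,L,Θ] × [X1,X2,X3]:
  T: [ 0 -1  1]
  L: [ 1 -1  1]
  Θ: [-1  0  0]
Row reduction gives pivot columns X1,X2; rank = 2
Repeat: X1,X2; free: X3
RREF:
  r0: [   1    0    0]
  r1: [   0    1   -1]
  r2: [   0    0    0]
Fix exponent of X3 at 1; solve each RREF row for its pivot's exponent:
  r0: exp(X1) + (0)·1 = 0 ⇒ exp(X1) = 0
  r1: exp(X2) + (-1)·1 = 0 ⇒ exp(X2) = 1
Π_1 = X2 · X3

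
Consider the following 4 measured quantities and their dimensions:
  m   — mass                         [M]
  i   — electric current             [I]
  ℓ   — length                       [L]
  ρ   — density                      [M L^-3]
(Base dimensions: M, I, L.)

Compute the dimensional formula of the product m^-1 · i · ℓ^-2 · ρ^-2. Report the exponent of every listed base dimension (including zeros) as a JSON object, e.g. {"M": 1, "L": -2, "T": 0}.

{"M": -3, "I": 1, "L": 4}

Exponent matrix [M,I,L] × [m,i,ℓ,ρ]:
  M: [ 1  0  0  1]
  I: [ 0  1  0  0]
  L: [ 0  0  1 -3]
  [M]: (-1)·1+(1)·0+(-2)·0+(-2)·1 = -3
  [I]: (-1)·0+(1)·1+(-2)·0+(-2)·0 = 1
  [L]: (-1)·0+(1)·0+(-2)·1+(-2)·-3 = 4
⇒ M^-3 I L^4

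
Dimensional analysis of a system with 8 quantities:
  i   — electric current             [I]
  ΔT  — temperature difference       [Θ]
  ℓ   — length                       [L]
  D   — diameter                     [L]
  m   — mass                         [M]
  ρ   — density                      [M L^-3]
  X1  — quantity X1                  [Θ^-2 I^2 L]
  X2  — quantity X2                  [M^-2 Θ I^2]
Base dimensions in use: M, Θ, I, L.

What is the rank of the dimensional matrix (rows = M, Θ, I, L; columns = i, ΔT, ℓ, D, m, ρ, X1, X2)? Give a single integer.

4

Dimensional matrix (M×Θ×I×L by i×ΔT×ℓ×D×m×ρ×X1×X2):
  M: [ 0  0  0  0  1  1  0 -2]
  Θ: [ 0  1  0  0  0  0 -2  1]
  I: [ 1  0  0  0  0  0  2  2]
  L: [ 0  0  1  1  0 -3  1  0]
Row reduction gives pivot columns i,ΔT,ℓ,m; rank = 4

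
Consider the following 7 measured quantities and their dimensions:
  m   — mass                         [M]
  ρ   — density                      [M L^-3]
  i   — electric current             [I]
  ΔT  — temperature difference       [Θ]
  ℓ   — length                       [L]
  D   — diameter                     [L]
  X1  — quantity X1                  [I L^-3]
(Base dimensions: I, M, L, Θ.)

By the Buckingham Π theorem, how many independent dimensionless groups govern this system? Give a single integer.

3

Dimensional matrix (I×M×L×Θ by m×ρ×i×ΔT×ℓ×D×X1):
  I: [ 0  0  1  0  0  0  1]
  M: [ 1  1  0  0  0  0  0]
  L: [ 0 -3  0  0  1  1 -3]
  Θ: [ 0  0  0  1  0  0  0]
Echelon form has 4 nonzero rows (pivots: m,ρ,i,ΔT)
n=7, r=4 ⇒ 3 dimensionless groups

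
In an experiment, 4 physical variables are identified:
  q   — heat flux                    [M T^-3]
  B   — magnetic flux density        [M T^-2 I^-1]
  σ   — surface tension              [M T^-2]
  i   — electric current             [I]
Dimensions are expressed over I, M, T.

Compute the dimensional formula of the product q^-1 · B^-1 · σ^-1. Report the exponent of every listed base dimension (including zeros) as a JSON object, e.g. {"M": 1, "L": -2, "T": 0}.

{"I": 1, "M": -3, "T": 7}

Write exponents as rows I,M,T / cols q,B,σ,i:
  I: [ 0 -1  0  1]
  M: [ 1  1  1  0]
  T: [-3 -2 -2  0]
  [I]: (-1)·0+(-1)·-1+(-1)·0 = 1
  [M]: (-1)·1+(-1)·1+(-1)·1 = -3
  [T]: (-1)·-3+(-1)·-2+(-1)·-2 = 7
⇒ I M^-3 T^7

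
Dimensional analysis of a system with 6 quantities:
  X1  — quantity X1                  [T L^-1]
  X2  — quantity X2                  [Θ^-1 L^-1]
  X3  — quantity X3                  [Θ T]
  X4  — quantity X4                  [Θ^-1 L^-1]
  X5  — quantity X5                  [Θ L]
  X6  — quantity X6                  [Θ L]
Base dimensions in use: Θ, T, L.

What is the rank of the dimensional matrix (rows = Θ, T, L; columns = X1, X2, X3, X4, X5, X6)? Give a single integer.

Exponent matrix [Θ,T,L] × [X1,X2,X3,X4,X5,X6]:
  Θ: [ 0 -1  1 -1  1  1]
  T: [ 1  0  1  0  0  0]
  L: [-1 -1  0 -1  1  1]
RREF → pivots at {X1,X2} ⇒ r = 2

2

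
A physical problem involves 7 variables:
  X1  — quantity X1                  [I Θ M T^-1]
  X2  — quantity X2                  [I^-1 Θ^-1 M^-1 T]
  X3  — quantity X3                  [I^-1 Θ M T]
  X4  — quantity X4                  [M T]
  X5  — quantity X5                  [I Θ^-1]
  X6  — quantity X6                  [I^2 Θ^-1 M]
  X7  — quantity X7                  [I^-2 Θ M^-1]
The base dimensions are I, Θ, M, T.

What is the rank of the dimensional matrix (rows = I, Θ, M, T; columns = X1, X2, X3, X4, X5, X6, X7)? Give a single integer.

Dimensional matrix (I×Θ×M×T by X1×X2×X3×X4×X5×X6×X7):
  I: [ 1 -1 -1  0  1  2 -2]
  Θ: [ 1 -1  1  0 -1 -1  1]
  M: [ 1 -1  1  1  0  1 -1]
  T: [-1  1  1  1  0  0  0]
Row reduction gives pivot columns X1,X3,X4; rank = 3

3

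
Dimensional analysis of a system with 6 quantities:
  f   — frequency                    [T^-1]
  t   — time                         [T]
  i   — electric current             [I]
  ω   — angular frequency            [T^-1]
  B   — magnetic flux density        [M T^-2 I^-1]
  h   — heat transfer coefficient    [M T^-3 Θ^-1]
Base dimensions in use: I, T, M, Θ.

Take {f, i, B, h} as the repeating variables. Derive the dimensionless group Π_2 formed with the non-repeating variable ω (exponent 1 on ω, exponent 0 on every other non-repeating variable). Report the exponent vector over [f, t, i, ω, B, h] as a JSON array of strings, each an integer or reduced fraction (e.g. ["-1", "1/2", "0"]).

["-1", "0", "0", "1", "0", "0"]

Exponent matrix [I,T,M,Θ] × [f,t,i,ω,B,h]:
  I: [ 0  0  1  0 -1  0]
  T: [-1  1  0 -1 -2 -3]
  M: [ 0  0  0  0  1  1]
  Θ: [ 0  0  0  0  0 -1]
RREF → pivots at {f,i,B,h} ⇒ r = 4
Repeat: f,i,B,h; free: t,ω
RREF:
  r0: [   1   -1    0    1    0    0]
  r1: [   0    0    1    0    0    0]
  r2: [   0    0    0    0    1    0]
  r3: [   0    0    0    0    0    1]
Fix exponent of ω at 1, t at 0; solve each RREF row for its pivot's exponent:
  r0: exp(f) + (1)·1 = 0 ⇒ exp(f) = -1
  r1: exp(i) + (0)·1 = 0 ⇒ exp(i) = 0
  r2: exp(B) + (0)·1 = 0 ⇒ exp(B) = 0
  r3: exp(h) + (0)·1 = 0 ⇒ exp(h) = 0
Π_2 = f^-1 · ω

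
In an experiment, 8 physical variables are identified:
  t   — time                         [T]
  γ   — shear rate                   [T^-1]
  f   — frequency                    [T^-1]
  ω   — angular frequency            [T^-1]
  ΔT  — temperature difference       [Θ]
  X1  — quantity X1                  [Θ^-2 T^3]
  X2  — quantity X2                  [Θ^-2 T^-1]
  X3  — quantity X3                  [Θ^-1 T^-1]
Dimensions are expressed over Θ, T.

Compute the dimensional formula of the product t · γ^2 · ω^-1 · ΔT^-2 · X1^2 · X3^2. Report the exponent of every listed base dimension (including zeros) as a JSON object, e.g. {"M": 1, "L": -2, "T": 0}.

{"Θ": -8, "T": 4}

Exponent matrix [Θ,T] × [t,γ,f,ω,ΔT,X1,X2,X3]:
  Θ: [ 0  0  0  0  1 -2 -2 -1]
  T: [ 1 -1 -1 -1  0  3 -1 -1]
  [Θ]: (1)·0+(2)·0+(-1)·0+(-2)·1+(2)·-2+(2)·-1 = -8
  [T]: (1)·1+(2)·-1+(-1)·-1+(-2)·0+(2)·3+(2)·-1 = 4
⇒ Θ^-8 T^4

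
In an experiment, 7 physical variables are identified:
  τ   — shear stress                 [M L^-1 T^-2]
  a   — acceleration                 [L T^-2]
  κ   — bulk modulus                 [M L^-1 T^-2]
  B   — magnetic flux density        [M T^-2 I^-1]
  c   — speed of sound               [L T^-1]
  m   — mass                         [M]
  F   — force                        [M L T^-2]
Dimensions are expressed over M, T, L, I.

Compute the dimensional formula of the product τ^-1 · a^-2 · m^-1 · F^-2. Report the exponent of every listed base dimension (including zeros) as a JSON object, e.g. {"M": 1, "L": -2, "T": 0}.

{"M": -4, "T": 10, "L": -3, "I": 0}

Exponent matrix [M,T,L,I] × [τ,a,κ,B,c,m,F]:
  M: [ 1  0  1  1  0  1  1]
  T: [-2 -2 -2 -2 -1  0 -2]
  L: [-1  1 -1  0  1  0  1]
  I: [ 0  0  0 -1  0  0  0]
  [M]: (-1)·1+(-2)·0+(-1)·1+(-2)·1 = -4
  [T]: (-1)·-2+(-2)·-2+(-1)·0+(-2)·-2 = 10
  [L]: (-1)·-1+(-2)·1+(-1)·0+(-2)·1 = -3
  [I]: (-1)·0+(-2)·0+(-1)·0+(-2)·0 = 0
⇒ M^-4 T^10 L^-3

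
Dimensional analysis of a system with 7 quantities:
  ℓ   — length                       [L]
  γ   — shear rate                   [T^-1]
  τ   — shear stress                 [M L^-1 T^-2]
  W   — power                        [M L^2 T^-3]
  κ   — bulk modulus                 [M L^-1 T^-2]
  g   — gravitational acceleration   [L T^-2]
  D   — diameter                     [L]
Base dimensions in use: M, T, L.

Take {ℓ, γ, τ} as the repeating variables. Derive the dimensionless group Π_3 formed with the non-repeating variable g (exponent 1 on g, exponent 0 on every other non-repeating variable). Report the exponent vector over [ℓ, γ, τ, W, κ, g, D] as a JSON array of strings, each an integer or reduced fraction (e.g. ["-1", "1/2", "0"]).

["-1", "-2", "0", "0", "0", "1", "0"]

Dimensional matrix (M×T×L by ℓ×γ×τ×W×κ×g×D):
  M: [ 0  0  1  1  1  0  0]
  T: [ 0 -1 -2 -3 -2 -2  0]
  L: [ 1  0 -1  2 -1  1  1]
RREF → pivots at {ℓ,γ,τ} ⇒ r = 3
Pivot set = {ℓ,γ,τ}, free = {W,κ,g,D}
RREF:
  r0: [   1    0    0    3    0    1    1]
  r1: [   0    1    0    1    0    2    0]
  r2: [   0    0    1    1    1    0    0]
Fix exponent of g at 1, W at 0, κ at 0, D at 0; solve each RREF row for its pivot's exponent:
  r0: exp(ℓ) + (1)·1 = 0 ⇒ exp(ℓ) = -1
  r1: exp(γ) + (2)·1 = 0 ⇒ exp(γ) = -2
  r2: exp(τ) + (0)·1 = 0 ⇒ exp(τ) = 0
Π_3 = ℓ^-1 · γ^-2 · g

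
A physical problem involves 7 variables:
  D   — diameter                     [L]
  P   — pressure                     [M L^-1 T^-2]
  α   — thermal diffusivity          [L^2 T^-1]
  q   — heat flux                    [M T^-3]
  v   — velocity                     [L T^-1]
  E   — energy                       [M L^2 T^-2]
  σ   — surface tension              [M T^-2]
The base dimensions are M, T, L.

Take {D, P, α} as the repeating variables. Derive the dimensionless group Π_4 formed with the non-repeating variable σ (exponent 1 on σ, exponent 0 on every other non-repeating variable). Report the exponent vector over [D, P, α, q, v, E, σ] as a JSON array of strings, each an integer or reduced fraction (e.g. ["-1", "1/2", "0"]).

["-1", "-1", "0", "0", "0", "0", "1"]

Dimensional matrix (M×T×L by D×P×α×q×v×E×σ):
  M: [ 0  1  0  1  0  1  1]
  T: [ 0 -2 -1 -3 -1 -2 -2]
  L: [ 1 -1  2  0  1  2  0]
Echelon form has 3 nonzero rows (pivots: D,P,α)
Pivot set = {D,P,α}, free = {q,v,E,σ}
RREF:
  r0: [   1    0    0   -1   -1    3    1]
  r1: [   0    1    0    1    0    1    1]
  r2: [   0    0    1    1    1    0    0]
Fix exponent of σ at 1, q at 0, v at 0, E at 0; solve each RREF row for its pivot's exponent:
  r0: exp(D) + (1)·1 = 0 ⇒ exp(D) = -1
  r1: exp(P) + (1)·1 = 0 ⇒ exp(P) = -1
  r2: exp(α) + (0)·1 = 0 ⇒ exp(α) = 0
Π_4 = D^-1 · P^-1 · σ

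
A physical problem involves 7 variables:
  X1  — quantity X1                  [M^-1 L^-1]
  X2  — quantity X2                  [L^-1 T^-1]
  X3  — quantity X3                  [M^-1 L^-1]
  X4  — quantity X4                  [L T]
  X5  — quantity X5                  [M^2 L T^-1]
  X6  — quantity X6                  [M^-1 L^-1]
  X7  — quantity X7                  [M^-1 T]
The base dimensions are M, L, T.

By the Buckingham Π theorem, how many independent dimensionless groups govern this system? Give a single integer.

5

Exponent matrix [M,L,T] × [X1,X2,X3,X4,X5,X6,X7]:
  M: [-1  0 -1  0  2 -1 -1]
  L: [-1 -1 -1  1  1 -1  0]
  T: [ 0 -1  0  1 -1  0  1]
Row reduction gives pivot columns X1,X2; rank = 2
Π count = n − r = 7 − 2 = 5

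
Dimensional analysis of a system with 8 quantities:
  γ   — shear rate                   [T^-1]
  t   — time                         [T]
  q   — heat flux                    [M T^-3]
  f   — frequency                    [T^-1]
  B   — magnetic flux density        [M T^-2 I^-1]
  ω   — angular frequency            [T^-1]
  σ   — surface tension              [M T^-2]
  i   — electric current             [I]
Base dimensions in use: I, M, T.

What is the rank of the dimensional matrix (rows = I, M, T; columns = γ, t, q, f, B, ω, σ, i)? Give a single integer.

Dimensional matrix (I×M×T by γ×t×q×f×B×ω×σ×i):
  I: [ 0  0  0  0 -1  0  0  1]
  M: [ 0  0  1  0  1  0  1  0]
  T: [-1  1 -3 -1 -2 -1 -2  0]
Row reduction gives pivot columns γ,q,B; rank = 3

3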